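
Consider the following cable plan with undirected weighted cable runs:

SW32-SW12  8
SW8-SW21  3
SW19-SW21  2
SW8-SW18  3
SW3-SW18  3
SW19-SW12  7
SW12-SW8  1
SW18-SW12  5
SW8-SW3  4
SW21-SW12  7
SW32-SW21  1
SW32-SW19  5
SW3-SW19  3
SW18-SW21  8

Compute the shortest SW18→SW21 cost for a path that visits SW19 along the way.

8

Shortest SW18→SW19: SW18 → SW3 → SW19 = 6
Best SW19 to SW21: SW19 → SW21 costing 2
Total via SW19: 6 + 2 = 8.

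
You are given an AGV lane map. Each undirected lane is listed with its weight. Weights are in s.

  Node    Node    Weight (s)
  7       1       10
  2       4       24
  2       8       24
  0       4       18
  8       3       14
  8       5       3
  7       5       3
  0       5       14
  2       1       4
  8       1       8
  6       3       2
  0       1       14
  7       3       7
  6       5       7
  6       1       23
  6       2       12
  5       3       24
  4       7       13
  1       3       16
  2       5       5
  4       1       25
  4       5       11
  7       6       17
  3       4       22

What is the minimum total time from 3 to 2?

14 s

Compare a few routes:
3 → 7 → 1 → 2: 7+10+4 = 21
3 → 7 → 5 → 2: 7+3+5 = 15
3 → 6 → 2: 2+12 = 14
3 → 1 → 2: 16+4 = 20
The minimum is 14 s via 3 → 6 → 2.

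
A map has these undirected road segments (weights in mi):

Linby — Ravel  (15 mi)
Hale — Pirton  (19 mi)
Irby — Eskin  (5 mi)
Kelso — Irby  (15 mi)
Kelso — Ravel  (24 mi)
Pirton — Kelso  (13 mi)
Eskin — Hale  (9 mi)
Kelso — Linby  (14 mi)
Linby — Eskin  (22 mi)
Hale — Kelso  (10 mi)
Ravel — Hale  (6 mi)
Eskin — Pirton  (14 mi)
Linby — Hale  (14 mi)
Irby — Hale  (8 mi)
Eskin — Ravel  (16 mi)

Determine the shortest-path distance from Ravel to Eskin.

15 mi

Settle nodes by increasing distance from Ravel:
Ravel: 0
Hale: 6  (via Ravel)
Irby: 14  (via Hale)
Eskin: 15  (via Hale)
Shortest route: Ravel → Hale → Eskin = 15 mi.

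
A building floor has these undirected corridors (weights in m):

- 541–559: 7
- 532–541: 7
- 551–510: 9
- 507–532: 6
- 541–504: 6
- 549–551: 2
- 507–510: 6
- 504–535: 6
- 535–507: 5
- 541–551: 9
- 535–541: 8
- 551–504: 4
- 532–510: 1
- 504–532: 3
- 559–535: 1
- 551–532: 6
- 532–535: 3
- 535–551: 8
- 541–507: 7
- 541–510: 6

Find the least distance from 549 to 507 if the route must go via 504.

Shortest 549→504: 549–551–504 = 6
Shortest 504→507: 504–532–507 = 9
Total via 504: 6 + 9 = 15 m.

15 m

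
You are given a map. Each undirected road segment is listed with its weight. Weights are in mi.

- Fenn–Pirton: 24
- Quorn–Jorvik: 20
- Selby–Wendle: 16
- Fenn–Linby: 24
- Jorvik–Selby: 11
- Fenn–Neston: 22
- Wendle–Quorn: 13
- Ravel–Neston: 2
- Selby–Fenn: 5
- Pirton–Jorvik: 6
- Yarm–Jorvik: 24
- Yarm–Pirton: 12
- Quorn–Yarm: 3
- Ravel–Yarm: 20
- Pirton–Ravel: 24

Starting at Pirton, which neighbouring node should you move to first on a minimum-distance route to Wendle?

Yarm

Enumerating some paths:
Pirton → Yarm → Quorn → Wendle: 12+3+13 = 28
Pirton → Jorvik → Selby → Wendle: 6+11+16 = 33
The minimum is 28 mi via Pirton → Yarm → Quorn → Wendle.
So from Pirton the first move is to Yarm.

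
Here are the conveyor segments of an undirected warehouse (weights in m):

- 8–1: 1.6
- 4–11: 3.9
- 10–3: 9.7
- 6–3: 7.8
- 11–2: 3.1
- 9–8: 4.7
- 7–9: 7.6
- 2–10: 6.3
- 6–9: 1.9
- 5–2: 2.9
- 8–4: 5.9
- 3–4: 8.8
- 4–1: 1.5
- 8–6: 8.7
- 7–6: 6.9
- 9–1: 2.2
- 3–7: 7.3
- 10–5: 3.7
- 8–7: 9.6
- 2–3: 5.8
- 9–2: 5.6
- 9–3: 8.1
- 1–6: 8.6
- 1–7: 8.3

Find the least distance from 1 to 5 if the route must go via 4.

Shortest 1→4: 1 → 4 = 1.5
Best 4 to 5: 4 → 11 → 2 → 5 costing 9.9
Total via 4: 1.5 + 9.9 = 11.4 m.

11.4 m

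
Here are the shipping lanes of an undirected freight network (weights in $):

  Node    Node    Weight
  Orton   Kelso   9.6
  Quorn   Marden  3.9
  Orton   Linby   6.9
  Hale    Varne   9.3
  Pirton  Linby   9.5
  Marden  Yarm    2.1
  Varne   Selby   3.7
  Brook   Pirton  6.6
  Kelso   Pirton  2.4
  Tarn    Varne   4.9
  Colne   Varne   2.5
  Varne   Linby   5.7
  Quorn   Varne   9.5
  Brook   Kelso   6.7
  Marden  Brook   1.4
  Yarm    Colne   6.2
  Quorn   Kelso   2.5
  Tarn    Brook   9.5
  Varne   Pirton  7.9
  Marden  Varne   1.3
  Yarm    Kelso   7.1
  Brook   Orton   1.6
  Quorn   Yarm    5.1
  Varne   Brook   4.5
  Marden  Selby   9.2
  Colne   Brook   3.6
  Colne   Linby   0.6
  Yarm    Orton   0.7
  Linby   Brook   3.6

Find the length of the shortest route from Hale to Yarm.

Candidate routes:
Hale → Varne → Marden → Brook → Orton → Yarm: 9.3+1.3+1.4+1.6+0.7 = 14.3
Hale → Varne → Marden → Yarm: 9.3+1.3+2.1 = 12.7
Cheapest is Hale → Varne → Marden → Yarm at $12.7.

$12.7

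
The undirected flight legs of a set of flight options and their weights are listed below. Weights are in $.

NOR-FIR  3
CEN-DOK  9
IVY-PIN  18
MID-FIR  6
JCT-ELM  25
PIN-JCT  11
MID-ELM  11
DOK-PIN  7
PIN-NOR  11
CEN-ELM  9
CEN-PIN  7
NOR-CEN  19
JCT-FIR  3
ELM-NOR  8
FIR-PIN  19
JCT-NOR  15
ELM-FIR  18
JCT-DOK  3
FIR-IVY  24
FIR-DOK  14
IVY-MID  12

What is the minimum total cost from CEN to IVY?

$25

Settle nodes by increasing distance from CEN:
CEN: 0
PIN: 7  (via CEN)
ELM: 9  (via CEN)
DOK: 9  (via CEN)
JCT: 12  (via DOK)
FIR: 15  (via JCT)
NOR: 17  (via ELM)
MID: 20  (via ELM)
IVY: 25  (via PIN)
Shortest route: CEN → PIN → IVY = $25.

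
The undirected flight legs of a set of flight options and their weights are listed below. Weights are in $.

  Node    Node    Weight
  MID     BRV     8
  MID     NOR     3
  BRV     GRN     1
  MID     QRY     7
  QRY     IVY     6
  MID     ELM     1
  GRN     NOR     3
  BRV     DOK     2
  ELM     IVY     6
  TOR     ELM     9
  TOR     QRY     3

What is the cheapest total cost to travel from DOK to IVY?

Settle nodes by increasing distance from DOK:
DOK: 0
BRV: 2  (via DOK)
GRN: 3  (via BRV)
NOR: 6  (via GRN)
MID: 9  (via NOR)
ELM: 10  (via MID)
QRY: 16  (via MID)
IVY: 16  (via ELM)
Shortest route: DOK → BRV → GRN → NOR → MID → ELM → IVY = $16.

$16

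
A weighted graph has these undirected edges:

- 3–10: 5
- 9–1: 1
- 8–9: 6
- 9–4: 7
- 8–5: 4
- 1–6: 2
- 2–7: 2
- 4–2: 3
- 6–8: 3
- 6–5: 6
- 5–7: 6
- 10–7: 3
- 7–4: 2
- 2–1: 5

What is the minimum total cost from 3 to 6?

17

Candidate routes:
3 → 10 → 7 → 2 → 1 → 6: 5+3+2+5+2 = 17
3 → 10 → 7 → 4 → 2 → 1 → 6: 5+3+2+3+5+2 = 20
3 → 10 → 7 → 4 → 9 → 1 → 6: 5+3+2+7+1+2 = 20
The minimum is 17 via 3 → 10 → 7 → 2 → 1 → 6.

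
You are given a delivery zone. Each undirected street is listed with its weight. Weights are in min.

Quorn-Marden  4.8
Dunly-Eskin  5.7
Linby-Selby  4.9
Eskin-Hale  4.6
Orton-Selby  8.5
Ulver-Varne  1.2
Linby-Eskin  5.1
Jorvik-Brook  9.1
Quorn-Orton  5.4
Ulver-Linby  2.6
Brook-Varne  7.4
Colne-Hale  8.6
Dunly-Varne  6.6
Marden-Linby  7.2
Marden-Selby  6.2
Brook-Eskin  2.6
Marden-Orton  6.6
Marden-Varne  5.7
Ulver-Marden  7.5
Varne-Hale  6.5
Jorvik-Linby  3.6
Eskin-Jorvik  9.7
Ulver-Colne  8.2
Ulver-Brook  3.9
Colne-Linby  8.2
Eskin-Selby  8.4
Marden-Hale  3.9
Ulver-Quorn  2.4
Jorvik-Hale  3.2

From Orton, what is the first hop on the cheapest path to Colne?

Candidate routes:
Orton - Quorn - Ulver - Colne: 5.4+2.4+8.2 = 16
Orton - Selby - Linby - Colne: 8.5+4.9+8.2 = 21.6
Orton - Marden - Hale - Colne: 6.6+3.9+8.6 = 19.1
Orton - Quorn - Ulver - Linby - Colne: 5.4+2.4+2.6+8.2 = 18.6
Cheapest is Orton - Quorn - Ulver - Colne at 16 min.
So from Orton the first move is to Quorn.

Quorn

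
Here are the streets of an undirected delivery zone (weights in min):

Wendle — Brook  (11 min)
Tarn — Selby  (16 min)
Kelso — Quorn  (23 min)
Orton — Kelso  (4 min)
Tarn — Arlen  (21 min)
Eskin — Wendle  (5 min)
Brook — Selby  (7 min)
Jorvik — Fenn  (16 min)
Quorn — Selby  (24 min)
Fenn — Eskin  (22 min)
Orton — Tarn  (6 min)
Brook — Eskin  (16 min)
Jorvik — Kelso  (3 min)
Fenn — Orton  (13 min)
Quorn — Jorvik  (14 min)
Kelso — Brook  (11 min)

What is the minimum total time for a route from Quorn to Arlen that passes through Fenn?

Shortest Quorn→Fenn: Quorn–Jorvik–Fenn = 30
Best Fenn to Arlen: Fenn–Orton–Tarn–Arlen costing 40
Total via Fenn: 30 + 40 = 70 min.

70 min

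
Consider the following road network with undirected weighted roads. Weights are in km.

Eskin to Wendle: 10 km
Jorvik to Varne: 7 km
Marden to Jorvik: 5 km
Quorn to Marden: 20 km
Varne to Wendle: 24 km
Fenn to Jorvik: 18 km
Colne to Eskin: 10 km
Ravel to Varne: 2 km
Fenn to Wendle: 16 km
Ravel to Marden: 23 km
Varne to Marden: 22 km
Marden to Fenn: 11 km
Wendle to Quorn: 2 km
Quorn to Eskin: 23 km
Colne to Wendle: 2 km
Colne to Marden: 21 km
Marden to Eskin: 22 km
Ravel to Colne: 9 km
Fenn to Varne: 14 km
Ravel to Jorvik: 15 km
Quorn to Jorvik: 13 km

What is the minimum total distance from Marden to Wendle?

20 km

Candidate routes:
Marden → Quorn → Wendle: 20+2 = 22
Marden → Jorvik → Quorn → Wendle: 5+13+2 = 20
The minimum is 20 km via Marden → Jorvik → Quorn → Wendle.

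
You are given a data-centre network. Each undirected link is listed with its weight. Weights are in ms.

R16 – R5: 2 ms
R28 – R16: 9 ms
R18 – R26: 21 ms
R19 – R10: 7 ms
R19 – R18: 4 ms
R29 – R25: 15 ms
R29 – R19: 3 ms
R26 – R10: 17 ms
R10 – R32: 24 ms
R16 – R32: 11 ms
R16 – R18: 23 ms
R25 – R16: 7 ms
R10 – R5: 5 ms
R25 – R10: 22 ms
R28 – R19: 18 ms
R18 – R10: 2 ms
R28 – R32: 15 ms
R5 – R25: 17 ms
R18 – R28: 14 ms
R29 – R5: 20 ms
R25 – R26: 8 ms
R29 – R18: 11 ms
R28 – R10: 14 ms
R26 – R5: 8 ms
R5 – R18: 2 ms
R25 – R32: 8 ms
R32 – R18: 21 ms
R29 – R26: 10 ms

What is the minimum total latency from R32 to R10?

17 ms

Shortest distances from R32:
R32: 0
R25: 8  (via R32)
R16: 11  (via R32)
R5: 13  (via R16)
R28: 15  (via R32)
R18: 15  (via R5)
R26: 16  (via R25)
R10: 17  (via R18)
Shortest route: R32–R16–R5–R18–R10 = 17 ms.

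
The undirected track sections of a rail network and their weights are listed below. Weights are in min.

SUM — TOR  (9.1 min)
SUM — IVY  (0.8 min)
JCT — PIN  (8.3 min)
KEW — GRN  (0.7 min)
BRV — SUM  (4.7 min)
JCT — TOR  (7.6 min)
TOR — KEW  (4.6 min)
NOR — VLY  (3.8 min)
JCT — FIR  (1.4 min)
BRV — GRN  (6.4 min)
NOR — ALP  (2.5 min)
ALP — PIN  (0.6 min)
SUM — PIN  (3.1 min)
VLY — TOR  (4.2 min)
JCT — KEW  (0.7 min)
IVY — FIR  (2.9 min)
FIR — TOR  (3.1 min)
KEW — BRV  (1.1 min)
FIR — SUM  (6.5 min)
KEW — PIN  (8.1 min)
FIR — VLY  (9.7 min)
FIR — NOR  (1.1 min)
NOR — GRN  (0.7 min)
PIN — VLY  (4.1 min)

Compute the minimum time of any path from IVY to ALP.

Compare a few routes:
IVY → FIR → NOR → ALP: 2.9+1.1+2.5 = 6.5
IVY → SUM → PIN → ALP: 0.8+3.1+0.6 = 4.5
IVY → SUM → BRV → KEW → GRN → NOR → ALP: 0.8+4.7+1.1+0.7+0.7+2.5 = 10.5
IVY → FIR → JCT → KEW → GRN → NOR → ALP: 2.9+1.4+0.7+0.7+0.7+2.5 = 8.9
Cheapest is IVY → SUM → PIN → ALP at 4.5 min.

4.5 min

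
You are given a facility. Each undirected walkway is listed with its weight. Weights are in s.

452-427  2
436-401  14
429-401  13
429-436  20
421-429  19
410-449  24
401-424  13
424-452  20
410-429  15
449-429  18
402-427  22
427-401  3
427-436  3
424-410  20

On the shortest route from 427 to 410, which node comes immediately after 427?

401

Compare a few routes:
427–401–429–410: 3+13+15 = 31
427–401–424–410: 3+13+20 = 36
The minimum is 31 s via 427–401–429–410.
So from 427 the first move is to 401.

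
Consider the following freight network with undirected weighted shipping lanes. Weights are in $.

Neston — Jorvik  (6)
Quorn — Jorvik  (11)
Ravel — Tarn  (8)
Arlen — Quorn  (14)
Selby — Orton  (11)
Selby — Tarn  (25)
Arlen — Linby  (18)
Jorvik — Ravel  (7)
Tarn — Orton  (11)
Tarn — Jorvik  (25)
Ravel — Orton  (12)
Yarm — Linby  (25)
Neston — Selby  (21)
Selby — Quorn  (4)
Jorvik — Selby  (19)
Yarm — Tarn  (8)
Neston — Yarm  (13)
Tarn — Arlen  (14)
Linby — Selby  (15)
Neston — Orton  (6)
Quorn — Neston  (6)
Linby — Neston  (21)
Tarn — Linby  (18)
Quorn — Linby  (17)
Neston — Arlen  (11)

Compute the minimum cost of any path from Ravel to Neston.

Candidate routes:
Ravel → Orton → Neston: 12+6 = 18
Ravel → Jorvik → Quorn → Neston: 7+11+6 = 24
Ravel → Jorvik → Neston: 7+6 = 13
Cheapest is Ravel → Jorvik → Neston at $13.

$13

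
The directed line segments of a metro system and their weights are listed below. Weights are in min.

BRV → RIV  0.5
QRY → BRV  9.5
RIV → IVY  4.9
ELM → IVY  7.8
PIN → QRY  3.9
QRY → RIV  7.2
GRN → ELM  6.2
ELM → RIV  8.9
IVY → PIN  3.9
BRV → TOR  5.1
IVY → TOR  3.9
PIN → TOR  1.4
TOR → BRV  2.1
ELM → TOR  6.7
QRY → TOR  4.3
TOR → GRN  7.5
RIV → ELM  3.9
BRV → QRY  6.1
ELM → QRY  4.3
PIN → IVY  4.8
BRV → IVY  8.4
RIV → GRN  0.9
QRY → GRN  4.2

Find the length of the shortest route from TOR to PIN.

11.4 min

Compare a few routes:
TOR–BRV–IVY–PIN: 2.1+8.4+3.9 = 14.4
TOR–BRV–RIV–GRN–ELM–IVY–PIN: 2.1+0.5+0.9+6.2+7.8+3.9 = 21.4
TOR–BRV–RIV–IVY–PIN: 2.1+0.5+4.9+3.9 = 11.4
TOR–BRV–RIV–ELM–IVY–PIN: 2.1+0.5+3.9+7.8+3.9 = 18.2
Cheapest is TOR–BRV–RIV–IVY–PIN at 11.4 min.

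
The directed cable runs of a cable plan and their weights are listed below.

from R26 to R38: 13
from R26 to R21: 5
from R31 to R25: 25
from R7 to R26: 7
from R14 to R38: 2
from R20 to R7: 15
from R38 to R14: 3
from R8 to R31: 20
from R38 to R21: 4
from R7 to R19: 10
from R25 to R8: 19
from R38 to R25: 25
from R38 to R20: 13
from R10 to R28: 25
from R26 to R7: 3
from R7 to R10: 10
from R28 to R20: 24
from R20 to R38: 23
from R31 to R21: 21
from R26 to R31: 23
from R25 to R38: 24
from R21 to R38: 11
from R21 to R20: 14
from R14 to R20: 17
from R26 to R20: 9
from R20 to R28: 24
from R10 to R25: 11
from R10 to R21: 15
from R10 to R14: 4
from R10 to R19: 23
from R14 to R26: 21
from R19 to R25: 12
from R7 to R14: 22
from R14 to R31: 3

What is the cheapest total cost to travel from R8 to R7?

70

Shortest distances from R8:
R8: 0
R31: 20  (via R8)
R21: 41  (via R31)
R25: 45  (via R31)
R38: 52  (via R21)
R20: 55  (via R21)
R14: 55  (via R38)
R7: 70  (via R20)
Shortest route: R8 → R31 → R21 → R20 → R7 = 70.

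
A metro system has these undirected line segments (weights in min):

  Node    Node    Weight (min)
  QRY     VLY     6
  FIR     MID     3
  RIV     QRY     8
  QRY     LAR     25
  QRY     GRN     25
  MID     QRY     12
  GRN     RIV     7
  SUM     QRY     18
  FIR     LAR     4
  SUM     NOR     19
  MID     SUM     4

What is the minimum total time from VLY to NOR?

Settle nodes by increasing distance from VLY:
VLY: 0
QRY: 6  (via VLY)
RIV: 14  (via QRY)
MID: 18  (via QRY)
GRN: 21  (via RIV)
FIR: 21  (via MID)
SUM: 22  (via MID)
LAR: 25  (via FIR)
NOR: 41  (via SUM)
Shortest route: VLY–QRY–MID–SUM–NOR = 41 min.

41 min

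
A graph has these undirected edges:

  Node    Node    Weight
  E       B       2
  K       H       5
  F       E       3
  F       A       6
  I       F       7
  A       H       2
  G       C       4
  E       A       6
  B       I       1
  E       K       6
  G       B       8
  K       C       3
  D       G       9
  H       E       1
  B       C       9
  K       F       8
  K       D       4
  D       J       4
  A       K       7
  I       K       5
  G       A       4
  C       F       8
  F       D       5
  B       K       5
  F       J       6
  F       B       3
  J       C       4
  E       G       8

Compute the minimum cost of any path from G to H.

Candidate routes:
G–A–H: 4+2 = 6
G–E–H: 8+1 = 9
The minimum is 6 via G–A–H.

6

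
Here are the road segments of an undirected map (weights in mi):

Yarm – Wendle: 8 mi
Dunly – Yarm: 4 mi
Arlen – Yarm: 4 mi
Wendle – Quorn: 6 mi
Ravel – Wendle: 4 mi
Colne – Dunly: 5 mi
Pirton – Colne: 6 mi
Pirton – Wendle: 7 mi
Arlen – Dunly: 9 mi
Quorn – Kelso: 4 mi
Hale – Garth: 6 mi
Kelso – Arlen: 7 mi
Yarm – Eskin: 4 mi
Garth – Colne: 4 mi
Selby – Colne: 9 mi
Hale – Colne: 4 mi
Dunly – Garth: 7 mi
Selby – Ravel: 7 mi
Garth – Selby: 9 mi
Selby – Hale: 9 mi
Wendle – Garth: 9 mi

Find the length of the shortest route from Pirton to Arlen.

Settle nodes by increasing distance from Pirton:
Pirton: 0
Colne: 6  (via Pirton)
Wendle: 7  (via Pirton)
Garth: 10  (via Colne)
Hale: 10  (via Colne)
Dunly: 11  (via Colne)
Ravel: 11  (via Wendle)
Quorn: 13  (via Wendle)
Selby: 15  (via Colne)
Yarm: 15  (via Wendle)
Kelso: 17  (via Quorn)
Eskin: 19  (via Yarm)
Arlen: 19  (via Yarm)
Shortest route: Pirton → Wendle → Yarm → Arlen = 19 mi.

19 mi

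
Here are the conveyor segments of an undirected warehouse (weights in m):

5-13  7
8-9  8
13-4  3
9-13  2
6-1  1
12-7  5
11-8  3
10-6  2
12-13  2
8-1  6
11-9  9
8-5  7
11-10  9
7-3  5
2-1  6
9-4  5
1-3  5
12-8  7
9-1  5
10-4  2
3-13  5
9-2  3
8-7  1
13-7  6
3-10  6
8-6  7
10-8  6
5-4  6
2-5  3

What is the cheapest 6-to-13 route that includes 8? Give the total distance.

14 m

Shortest 6→8: 6 → 8 = 7
Shortest 8→13: 8 → 7 → 13 = 7
Total via 8: 7 + 7 = 14 m.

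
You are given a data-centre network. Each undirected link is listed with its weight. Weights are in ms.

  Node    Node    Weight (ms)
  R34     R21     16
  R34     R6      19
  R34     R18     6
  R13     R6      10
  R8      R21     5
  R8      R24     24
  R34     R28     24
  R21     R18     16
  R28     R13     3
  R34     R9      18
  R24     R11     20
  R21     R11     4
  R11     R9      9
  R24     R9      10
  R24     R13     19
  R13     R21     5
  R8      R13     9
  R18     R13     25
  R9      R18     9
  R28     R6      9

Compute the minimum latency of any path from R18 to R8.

Enumerating some paths:
R18 - R34 - R21 - R8: 6+16+5 = 27
R18 - R9 - R11 - R21 - R8: 9+9+4+5 = 27
R18 - R21 - R13 - R8: 16+5+9 = 30
R18 - R21 - R8: 16+5 = 21
The minimum is 21 ms via R18 - R21 - R8.

21 ms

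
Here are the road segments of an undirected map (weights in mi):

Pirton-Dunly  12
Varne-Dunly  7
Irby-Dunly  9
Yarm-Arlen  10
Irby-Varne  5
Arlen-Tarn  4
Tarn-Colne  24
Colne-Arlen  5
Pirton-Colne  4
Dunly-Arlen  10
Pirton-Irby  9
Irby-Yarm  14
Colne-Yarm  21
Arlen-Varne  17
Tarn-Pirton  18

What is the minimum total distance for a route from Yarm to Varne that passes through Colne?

Shortest Yarm→Colne: Yarm → Arlen → Colne = 15
Best Colne to Varne: Colne → Pirton → Irby → Varne costing 18
Total via Colne: 15 + 18 = 33 mi.

33 mi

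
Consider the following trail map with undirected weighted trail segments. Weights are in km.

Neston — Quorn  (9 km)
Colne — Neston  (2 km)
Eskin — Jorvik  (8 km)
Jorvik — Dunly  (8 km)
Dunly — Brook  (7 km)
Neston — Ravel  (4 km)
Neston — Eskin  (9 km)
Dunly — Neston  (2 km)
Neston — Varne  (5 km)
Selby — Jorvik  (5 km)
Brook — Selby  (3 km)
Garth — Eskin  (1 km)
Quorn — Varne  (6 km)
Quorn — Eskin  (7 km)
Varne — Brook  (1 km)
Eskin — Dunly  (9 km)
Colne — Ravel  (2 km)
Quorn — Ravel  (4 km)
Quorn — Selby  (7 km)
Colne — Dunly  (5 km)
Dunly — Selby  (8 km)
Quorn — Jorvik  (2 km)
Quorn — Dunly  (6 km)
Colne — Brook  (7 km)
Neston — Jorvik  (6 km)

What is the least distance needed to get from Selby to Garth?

14 km

Running Dijkstra from Selby:
Selby: 0
Brook: 3  (via Selby)
Varne: 4  (via Brook)
Jorvik: 5  (via Selby)
Quorn: 7  (via Selby)
Dunly: 8  (via Selby)
Neston: 9  (via Varne)
Colne: 10  (via Brook)
Ravel: 11  (via Quorn)
Eskin: 13  (via Jorvik)
Garth: 14  (via Eskin)
Shortest route: Selby → Jorvik → Eskin → Garth = 14 km.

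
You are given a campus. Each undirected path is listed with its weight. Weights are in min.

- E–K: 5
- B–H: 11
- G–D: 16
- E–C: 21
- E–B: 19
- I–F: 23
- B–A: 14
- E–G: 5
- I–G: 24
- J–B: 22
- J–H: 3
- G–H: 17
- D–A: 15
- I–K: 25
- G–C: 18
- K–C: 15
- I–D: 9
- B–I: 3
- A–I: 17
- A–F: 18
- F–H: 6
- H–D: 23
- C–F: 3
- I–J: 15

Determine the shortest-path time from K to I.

25 min

Candidate routes:
K–I: 25 = 25
K–E–B–I: 5+19+3 = 27
Cheapest is K–I at 25 min.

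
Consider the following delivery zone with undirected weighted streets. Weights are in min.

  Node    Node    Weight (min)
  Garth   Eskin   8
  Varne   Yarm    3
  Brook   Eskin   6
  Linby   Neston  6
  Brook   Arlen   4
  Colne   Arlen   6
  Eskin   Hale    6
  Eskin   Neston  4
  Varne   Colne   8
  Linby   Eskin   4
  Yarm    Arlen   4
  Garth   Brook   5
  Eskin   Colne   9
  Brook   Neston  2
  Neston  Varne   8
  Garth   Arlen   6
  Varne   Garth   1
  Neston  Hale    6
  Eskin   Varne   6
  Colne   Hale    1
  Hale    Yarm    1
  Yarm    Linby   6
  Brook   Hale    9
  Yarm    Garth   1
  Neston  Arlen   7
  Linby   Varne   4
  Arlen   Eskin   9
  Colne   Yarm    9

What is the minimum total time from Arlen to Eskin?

9 min

Shortest distances from Arlen:
Arlen: 0
Yarm: 4  (via Arlen)
Brook: 4  (via Arlen)
Garth: 5  (via Yarm)
Hale: 5  (via Yarm)
Colne: 6  (via Arlen)
Neston: 6  (via Brook)
Varne: 6  (via Garth)
Eskin: 9  (via Arlen)
Shortest route: Arlen → Eskin = 9 min.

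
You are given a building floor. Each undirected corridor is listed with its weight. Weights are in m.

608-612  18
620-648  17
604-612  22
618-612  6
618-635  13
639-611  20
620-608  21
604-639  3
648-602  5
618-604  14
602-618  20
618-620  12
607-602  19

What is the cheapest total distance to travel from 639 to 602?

37 m

Compare a few routes:
639–604–612–618–602: 3+22+6+20 = 51
639–604–618–602: 3+14+20 = 37
639–604–618–620–648–602: 3+14+12+17+5 = 51
The minimum is 37 m via 639–604–618–602.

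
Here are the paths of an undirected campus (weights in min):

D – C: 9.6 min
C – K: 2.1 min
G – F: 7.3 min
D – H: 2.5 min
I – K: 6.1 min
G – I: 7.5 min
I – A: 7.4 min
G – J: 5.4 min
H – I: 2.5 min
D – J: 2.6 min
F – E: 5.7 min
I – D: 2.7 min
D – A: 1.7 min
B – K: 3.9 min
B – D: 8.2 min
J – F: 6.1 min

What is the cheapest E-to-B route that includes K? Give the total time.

27.1 min

Shortest E→K: E → F → J → D → I → K = 23.2
Shortest K→B: K → B = 3.9
Total via K: 23.2 + 3.9 = 27.1 min.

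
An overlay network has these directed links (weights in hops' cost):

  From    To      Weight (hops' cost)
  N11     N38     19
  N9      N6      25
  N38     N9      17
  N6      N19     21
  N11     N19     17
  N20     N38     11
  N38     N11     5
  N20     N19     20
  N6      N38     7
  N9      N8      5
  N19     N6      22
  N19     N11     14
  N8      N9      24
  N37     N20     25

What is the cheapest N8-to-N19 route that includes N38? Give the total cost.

78 hops' cost

Shortest N8→N38: N8–N9–N6–N38 = 56
Best N38 to N19: N38–N11–N19 costing 22
Total via N38: 56 + 22 = 78 hops' cost.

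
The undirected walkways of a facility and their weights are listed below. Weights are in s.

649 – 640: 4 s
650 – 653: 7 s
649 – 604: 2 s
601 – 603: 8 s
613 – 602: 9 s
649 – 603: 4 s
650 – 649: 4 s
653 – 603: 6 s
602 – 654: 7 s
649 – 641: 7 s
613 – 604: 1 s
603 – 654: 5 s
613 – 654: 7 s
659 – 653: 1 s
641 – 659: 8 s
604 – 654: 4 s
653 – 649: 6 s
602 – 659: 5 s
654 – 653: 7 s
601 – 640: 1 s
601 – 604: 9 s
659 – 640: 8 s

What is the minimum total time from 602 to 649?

12 s

Enumerating some paths:
602 - 654 - 604 - 649: 7+4+2 = 13
602 - 659 - 653 - 603 - 649: 5+1+6+4 = 16
602 - 659 - 653 - 649: 5+1+6 = 12
Cheapest is 602 - 659 - 653 - 649 at 12 s.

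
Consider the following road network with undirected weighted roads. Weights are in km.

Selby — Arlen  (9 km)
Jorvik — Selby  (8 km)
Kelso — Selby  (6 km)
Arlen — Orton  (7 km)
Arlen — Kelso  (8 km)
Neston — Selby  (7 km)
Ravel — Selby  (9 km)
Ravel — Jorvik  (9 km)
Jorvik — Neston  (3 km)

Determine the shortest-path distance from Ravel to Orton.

Compare a few routes:
Ravel - Selby - Arlen - Orton: 9+9+7 = 25
Ravel - Selby - Kelso - Arlen - Orton: 9+6+8+7 = 30
Ravel - Jorvik - Selby - Arlen - Orton: 9+8+9+7 = 33
Cheapest is Ravel - Selby - Arlen - Orton at 25 km.

25 km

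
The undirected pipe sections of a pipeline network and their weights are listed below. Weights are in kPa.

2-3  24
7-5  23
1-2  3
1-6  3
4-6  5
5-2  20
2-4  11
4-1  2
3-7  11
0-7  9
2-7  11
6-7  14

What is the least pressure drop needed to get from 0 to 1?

23 kPa

Compare a few routes:
0 - 7 - 2 - 1: 9+11+3 = 23
0 - 7 - 6 - 1: 9+14+3 = 26
0 - 7 - 2 - 4 - 1: 9+11+11+2 = 33
0 - 7 - 6 - 4 - 1: 9+14+5+2 = 30
The minimum is 23 kPa via 0 - 7 - 2 - 1.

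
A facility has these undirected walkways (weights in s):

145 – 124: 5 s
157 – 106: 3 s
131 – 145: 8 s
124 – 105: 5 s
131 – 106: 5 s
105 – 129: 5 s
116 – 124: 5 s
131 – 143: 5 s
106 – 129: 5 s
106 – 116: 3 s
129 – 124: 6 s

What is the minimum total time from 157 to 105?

Enumerating some paths:
157 → 106 → 129 → 124 → 105: 3+5+6+5 = 19
157 → 106 → 116 → 124 → 105: 3+3+5+5 = 16
157 → 106 → 129 → 105: 3+5+5 = 13
The minimum is 13 s via 157 → 106 → 129 → 105.

13 s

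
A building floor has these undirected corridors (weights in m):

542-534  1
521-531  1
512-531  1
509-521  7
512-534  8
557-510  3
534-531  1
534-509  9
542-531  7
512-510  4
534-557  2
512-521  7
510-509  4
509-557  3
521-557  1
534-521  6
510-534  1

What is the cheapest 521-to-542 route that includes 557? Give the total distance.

4 m

Best 521 to 557: 521 → 557 costing 1
Shortest 557→542: 557 → 534 → 542 = 3
Total via 557: 1 + 3 = 4 m.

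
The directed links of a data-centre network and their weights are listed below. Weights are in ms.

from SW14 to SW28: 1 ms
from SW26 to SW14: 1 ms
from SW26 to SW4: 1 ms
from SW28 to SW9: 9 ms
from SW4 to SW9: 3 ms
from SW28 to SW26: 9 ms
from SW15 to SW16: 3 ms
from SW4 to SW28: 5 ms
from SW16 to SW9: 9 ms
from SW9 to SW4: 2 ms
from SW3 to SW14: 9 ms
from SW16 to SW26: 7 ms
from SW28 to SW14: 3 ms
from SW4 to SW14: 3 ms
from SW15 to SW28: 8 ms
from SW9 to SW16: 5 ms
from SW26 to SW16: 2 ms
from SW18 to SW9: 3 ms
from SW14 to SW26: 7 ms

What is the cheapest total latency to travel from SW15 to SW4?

Enumerating some paths:
SW15–SW28–SW26–SW4: 8+9+1 = 18
SW15–SW28–SW14–SW26–SW4: 8+3+7+1 = 19
SW15–SW16–SW26–SW4: 3+7+1 = 11
SW15–SW16–SW9–SW4: 3+9+2 = 14
Cheapest is SW15–SW16–SW26–SW4 at 11 ms.

11 ms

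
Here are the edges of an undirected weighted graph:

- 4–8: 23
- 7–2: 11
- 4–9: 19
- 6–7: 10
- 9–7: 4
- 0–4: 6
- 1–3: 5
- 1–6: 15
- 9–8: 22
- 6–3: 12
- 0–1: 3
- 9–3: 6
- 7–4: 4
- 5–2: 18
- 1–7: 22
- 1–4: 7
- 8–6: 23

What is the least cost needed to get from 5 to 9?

33

Enumerating some paths:
5 → 2 → 7 → 4 → 1 → 3 → 9: 18+11+4+7+5+6 = 51
5 → 2 → 7 → 4 → 9: 18+11+4+19 = 52
5 → 2 → 7 → 9: 18+11+4 = 33
Cheapest is 5 → 2 → 7 → 9 at 33.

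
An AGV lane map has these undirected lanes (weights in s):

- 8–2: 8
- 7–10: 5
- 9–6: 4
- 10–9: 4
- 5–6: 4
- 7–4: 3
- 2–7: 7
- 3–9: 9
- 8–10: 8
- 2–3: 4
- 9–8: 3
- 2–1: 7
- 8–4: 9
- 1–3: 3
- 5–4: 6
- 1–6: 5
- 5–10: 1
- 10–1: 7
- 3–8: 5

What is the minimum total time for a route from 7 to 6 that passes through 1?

17 s

Shortest 7→1: 7–10–1 = 12
Shortest 1→6: 1–6 = 5
Total via 1: 12 + 5 = 17 s.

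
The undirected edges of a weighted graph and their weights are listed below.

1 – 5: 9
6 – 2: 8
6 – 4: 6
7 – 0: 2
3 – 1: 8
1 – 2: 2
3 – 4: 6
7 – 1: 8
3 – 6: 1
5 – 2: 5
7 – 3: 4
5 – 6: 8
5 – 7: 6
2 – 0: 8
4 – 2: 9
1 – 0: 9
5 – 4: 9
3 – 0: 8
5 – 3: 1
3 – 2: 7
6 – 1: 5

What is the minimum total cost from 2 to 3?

6

Enumerating some paths:
2 - 5 - 3: 5+1 = 6
2 - 3: 7 = 7
Cheapest is 2 - 5 - 3 at 6.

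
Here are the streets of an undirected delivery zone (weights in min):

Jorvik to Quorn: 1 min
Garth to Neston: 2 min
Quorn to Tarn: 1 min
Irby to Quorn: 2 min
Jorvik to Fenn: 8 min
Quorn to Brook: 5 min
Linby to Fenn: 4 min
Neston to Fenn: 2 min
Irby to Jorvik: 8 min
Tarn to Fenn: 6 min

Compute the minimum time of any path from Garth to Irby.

Shortest distances from Garth:
Garth: 0
Neston: 2  (via Garth)
Fenn: 4  (via Neston)
Linby: 8  (via Fenn)
Tarn: 10  (via Fenn)
Quorn: 11  (via Tarn)
Jorvik: 12  (via Fenn)
Irby: 13  (via Quorn)
Shortest route: Garth–Neston–Fenn–Tarn–Quorn–Irby = 13 min.

13 min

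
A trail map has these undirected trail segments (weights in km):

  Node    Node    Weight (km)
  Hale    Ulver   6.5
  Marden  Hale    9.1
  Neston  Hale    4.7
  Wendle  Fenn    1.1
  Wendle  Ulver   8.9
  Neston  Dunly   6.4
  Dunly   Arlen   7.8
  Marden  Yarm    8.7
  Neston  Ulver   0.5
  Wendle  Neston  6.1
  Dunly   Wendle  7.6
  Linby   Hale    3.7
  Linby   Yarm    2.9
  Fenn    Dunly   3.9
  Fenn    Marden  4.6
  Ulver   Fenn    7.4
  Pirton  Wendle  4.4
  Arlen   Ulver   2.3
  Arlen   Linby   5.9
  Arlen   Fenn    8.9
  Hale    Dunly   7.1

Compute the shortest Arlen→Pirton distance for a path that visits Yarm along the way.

Shortest Arlen→Yarm: Arlen–Linby–Yarm = 8.8
Best Yarm to Pirton: Yarm–Marden–Fenn–Wendle–Pirton costing 18.8
Total via Yarm: 8.8 + 18.8 = 27.6 km.

27.6 km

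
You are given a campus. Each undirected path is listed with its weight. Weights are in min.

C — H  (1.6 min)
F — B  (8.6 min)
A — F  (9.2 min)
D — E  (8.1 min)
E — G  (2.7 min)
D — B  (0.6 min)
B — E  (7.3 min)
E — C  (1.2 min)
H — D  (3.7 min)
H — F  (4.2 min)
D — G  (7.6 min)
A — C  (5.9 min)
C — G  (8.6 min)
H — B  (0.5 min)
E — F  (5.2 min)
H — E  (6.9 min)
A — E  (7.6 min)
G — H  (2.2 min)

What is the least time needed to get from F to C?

Candidate routes:
F–H–G–E–C: 4.2+2.2+2.7+1.2 = 10.3
F–E–C: 5.2+1.2 = 6.4
F–B–H–C: 8.6+0.5+1.6 = 10.7
F–H–C: 4.2+1.6 = 5.8
Cheapest is F–H–C at 5.8 min.

5.8 min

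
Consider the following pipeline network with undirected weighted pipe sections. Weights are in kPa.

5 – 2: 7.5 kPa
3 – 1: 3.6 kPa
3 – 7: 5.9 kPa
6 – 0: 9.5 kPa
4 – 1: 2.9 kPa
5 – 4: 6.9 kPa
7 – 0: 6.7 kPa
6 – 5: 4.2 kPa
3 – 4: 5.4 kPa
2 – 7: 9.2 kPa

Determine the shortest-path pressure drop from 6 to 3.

16.5 kPa

Compare a few routes:
6 - 5 - 4 - 3: 4.2+6.9+5.4 = 16.5
6 - 5 - 2 - 7 - 3: 4.2+7.5+9.2+5.9 = 26.8
6 - 0 - 7 - 3: 9.5+6.7+5.9 = 22.1
6 - 5 - 4 - 1 - 3: 4.2+6.9+2.9+3.6 = 17.6
Cheapest is 6 - 5 - 4 - 3 at 16.5 kPa.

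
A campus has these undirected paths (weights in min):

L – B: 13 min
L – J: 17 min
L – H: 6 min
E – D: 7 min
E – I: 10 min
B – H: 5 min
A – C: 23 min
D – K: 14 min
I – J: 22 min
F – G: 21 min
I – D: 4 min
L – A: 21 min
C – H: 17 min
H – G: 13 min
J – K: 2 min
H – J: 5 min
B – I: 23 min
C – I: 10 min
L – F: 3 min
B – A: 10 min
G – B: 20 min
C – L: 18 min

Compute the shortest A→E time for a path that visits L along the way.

55 min

Shortest A→L: A → L = 21
Shortest L→E: L → H → J → K → D → E = 34
Total via L: 21 + 34 = 55 min.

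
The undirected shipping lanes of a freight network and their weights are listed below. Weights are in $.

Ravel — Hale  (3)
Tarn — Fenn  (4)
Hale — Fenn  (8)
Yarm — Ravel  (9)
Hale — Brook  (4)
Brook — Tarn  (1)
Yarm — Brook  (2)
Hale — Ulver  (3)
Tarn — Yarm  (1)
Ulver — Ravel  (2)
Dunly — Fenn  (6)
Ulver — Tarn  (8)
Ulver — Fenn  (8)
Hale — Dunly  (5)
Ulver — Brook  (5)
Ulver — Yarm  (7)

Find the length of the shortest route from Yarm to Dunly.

$11

Settle nodes by increasing distance from Yarm:
Yarm: 0
Tarn: 1  (via Yarm)
Brook: 2  (via Yarm)
Fenn: 5  (via Tarn)
Hale: 6  (via Brook)
Ulver: 7  (via Yarm)
Ravel: 9  (via Yarm)
Dunly: 11  (via Fenn)
Shortest route: Yarm–Tarn–Fenn–Dunly = $11.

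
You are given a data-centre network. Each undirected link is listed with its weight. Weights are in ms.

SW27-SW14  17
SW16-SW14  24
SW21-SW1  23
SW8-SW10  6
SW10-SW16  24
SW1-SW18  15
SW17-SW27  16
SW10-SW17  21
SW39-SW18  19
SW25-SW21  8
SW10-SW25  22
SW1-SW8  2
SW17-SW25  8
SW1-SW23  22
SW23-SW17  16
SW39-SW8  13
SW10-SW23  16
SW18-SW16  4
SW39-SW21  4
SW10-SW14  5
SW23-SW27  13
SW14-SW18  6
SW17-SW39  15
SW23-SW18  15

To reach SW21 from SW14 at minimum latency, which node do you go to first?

Compare a few routes:
SW14 - SW10 - SW25 - SW21: 5+22+8 = 35
SW14 - SW18 - SW39 - SW21: 6+19+4 = 29
SW14 - SW10 - SW8 - SW39 - SW21: 5+6+13+4 = 28
Cheapest is SW14 - SW10 - SW8 - SW39 - SW21 at 28 ms.
So from SW14 the first move is to SW10.

SW10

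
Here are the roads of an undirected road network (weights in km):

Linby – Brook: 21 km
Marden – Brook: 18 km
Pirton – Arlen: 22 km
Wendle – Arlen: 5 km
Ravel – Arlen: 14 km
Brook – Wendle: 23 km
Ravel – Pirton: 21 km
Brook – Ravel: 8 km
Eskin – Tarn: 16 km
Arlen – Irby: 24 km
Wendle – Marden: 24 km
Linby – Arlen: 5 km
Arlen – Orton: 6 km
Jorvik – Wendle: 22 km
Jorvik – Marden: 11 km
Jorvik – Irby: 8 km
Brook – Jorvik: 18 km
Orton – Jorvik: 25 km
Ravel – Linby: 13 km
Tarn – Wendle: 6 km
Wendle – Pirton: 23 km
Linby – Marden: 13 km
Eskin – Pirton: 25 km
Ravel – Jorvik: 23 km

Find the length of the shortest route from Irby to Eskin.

51 km

Enumerating some paths:
Irby - Arlen - Wendle - Tarn - Eskin: 24+5+6+16 = 51
Irby - Jorvik - Wendle - Tarn - Eskin: 8+22+6+16 = 52
Cheapest is Irby - Arlen - Wendle - Tarn - Eskin at 51 km.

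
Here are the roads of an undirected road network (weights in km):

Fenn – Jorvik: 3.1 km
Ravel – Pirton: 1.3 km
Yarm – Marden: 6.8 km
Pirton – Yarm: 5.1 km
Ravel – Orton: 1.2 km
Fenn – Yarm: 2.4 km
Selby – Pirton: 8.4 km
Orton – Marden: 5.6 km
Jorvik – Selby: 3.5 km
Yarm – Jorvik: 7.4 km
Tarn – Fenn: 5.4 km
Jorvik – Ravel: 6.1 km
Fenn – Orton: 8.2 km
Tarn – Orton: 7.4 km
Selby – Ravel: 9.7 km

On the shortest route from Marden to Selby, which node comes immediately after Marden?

Compare a few routes:
Marden–Orton–Ravel–Pirton–Selby: 5.6+1.2+1.3+8.4 = 16.5
Marden–Orton–Ravel–Jorvik–Selby: 5.6+1.2+6.1+3.5 = 16.4
Marden–Yarm–Fenn–Jorvik–Selby: 6.8+2.4+3.1+3.5 = 15.8
Cheapest is Marden–Yarm–Fenn–Jorvik–Selby at 15.8 km.
So from Marden the first move is to Yarm.

Yarm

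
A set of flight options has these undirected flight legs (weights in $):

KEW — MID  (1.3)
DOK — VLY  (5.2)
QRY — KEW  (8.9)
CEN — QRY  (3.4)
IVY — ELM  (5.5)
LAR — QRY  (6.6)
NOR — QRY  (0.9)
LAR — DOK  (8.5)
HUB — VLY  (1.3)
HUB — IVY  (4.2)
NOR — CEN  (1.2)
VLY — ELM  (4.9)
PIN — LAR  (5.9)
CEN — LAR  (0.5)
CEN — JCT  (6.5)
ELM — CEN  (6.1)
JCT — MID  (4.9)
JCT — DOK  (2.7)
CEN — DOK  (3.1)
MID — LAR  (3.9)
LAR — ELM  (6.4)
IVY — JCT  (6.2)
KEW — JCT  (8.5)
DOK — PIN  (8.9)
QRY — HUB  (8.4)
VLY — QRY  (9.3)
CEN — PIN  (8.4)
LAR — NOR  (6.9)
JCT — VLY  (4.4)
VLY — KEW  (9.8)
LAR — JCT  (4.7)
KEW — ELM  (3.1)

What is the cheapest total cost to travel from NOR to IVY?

Enumerating some paths:
NOR - CEN - LAR - JCT - IVY: 1.2+0.5+4.7+6.2 = 12.6
NOR - QRY - HUB - IVY: 0.9+8.4+4.2 = 13.5
NOR - CEN - ELM - IVY: 1.2+6.1+5.5 = 12.8
NOR - CEN - DOK - JCT - IVY: 1.2+3.1+2.7+6.2 = 13.2
Cheapest is NOR - CEN - LAR - JCT - IVY at $12.6.

$12.6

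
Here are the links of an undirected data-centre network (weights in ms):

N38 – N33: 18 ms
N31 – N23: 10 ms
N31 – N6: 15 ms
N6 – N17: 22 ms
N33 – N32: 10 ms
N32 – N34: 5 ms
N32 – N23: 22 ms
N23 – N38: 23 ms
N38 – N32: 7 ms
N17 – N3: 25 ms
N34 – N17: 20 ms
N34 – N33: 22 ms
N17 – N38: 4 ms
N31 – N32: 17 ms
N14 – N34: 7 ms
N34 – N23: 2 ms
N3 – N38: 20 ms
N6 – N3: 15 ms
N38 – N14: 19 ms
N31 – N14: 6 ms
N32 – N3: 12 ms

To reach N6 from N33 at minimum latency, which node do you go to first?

N32

Candidate routes:
N33 - N32 - N3 - N6: 10+12+15 = 37
N33 - N32 - N31 - N6: 10+17+15 = 42
Cheapest is N33 - N32 - N3 - N6 at 37 ms.
So from N33 the first move is to N32.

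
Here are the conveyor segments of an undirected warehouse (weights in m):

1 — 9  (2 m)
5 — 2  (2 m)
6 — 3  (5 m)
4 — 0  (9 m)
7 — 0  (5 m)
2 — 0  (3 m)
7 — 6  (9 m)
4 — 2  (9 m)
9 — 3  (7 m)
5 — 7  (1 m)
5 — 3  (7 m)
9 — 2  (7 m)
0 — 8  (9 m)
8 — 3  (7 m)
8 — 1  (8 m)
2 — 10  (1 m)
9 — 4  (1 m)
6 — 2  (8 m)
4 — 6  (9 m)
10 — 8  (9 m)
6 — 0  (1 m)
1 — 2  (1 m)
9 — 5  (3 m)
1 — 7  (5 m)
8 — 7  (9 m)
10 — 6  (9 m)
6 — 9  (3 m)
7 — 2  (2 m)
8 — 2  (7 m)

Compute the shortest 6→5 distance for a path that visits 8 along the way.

19 m

Shortest 6→8: 6 → 0 → 8 = 10
Shortest 8→5: 8 → 2 → 5 = 9
Total via 8: 10 + 9 = 19 m.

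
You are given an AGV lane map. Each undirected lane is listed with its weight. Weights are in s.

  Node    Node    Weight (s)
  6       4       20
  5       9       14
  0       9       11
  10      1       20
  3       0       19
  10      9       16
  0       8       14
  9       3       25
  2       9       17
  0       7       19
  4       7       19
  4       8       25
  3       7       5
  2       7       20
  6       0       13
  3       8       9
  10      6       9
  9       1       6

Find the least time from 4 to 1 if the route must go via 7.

Shortest 4→7: 4–7 = 19
Best 7 to 1: 7–3–9–1 costing 36
Total via 7: 19 + 36 = 55 s.

55 s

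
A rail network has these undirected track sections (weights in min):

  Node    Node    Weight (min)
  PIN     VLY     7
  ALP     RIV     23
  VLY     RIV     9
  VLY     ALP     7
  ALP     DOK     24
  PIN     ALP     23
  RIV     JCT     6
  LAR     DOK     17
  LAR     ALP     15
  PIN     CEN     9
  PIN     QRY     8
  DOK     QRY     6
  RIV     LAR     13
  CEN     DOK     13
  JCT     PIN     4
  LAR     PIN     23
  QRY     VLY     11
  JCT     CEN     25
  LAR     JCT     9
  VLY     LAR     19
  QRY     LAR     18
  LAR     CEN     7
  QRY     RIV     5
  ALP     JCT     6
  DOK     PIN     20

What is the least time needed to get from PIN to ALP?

10 min

Running Dijkstra from PIN:
PIN: 0
JCT: 4  (via PIN)
VLY: 7  (via PIN)
QRY: 8  (via PIN)
CEN: 9  (via PIN)
ALP: 10  (via JCT)
Shortest route: PIN–JCT–ALP = 10 min.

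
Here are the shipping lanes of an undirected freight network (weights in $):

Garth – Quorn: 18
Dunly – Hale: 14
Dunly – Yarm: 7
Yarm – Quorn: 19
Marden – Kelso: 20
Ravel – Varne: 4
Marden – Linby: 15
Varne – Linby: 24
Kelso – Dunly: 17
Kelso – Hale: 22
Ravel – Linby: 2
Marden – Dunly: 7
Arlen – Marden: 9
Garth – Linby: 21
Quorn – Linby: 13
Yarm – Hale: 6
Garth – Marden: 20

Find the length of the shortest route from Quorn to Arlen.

$37

Running Dijkstra from Quorn:
Quorn: 0
Linby: 13  (via Quorn)
Ravel: 15  (via Linby)
Garth: 18  (via Quorn)
Yarm: 19  (via Quorn)
Varne: 19  (via Ravel)
Hale: 25  (via Yarm)
Dunly: 26  (via Yarm)
Marden: 28  (via Linby)
Arlen: 37  (via Marden)
Shortest route: Quorn–Linby–Marden–Arlen = $37.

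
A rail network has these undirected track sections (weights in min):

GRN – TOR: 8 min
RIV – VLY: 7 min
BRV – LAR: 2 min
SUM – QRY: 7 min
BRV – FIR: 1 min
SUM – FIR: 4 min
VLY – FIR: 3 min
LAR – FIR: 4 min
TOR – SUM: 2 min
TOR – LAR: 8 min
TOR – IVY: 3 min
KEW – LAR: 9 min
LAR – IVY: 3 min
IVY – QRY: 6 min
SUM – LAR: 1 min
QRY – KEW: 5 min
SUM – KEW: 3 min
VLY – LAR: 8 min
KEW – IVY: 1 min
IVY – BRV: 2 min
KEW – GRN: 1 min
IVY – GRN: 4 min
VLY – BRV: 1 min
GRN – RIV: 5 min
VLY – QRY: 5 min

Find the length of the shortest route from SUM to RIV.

9 min

Enumerating some paths:
SUM → KEW → GRN → RIV: 3+1+5 = 9
SUM → LAR → IVY → KEW → GRN → RIV: 1+3+1+1+5 = 11
The minimum is 9 min via SUM → KEW → GRN → RIV.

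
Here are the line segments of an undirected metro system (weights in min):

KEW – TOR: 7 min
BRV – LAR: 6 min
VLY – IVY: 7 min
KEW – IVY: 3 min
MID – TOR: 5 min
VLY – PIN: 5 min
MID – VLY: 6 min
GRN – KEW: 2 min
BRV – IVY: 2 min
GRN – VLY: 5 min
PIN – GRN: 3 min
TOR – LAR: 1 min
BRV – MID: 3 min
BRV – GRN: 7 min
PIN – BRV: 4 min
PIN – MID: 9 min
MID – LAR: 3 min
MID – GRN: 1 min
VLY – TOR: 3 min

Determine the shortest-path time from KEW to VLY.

Settle nodes by increasing distance from KEW:
KEW: 0
GRN: 2  (via KEW)
MID: 3  (via GRN)
IVY: 3  (via KEW)
PIN: 5  (via GRN)
BRV: 5  (via IVY)
LAR: 6  (via MID)
VLY: 7  (via GRN)
Shortest route: KEW–GRN–VLY = 7 min.

7 min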